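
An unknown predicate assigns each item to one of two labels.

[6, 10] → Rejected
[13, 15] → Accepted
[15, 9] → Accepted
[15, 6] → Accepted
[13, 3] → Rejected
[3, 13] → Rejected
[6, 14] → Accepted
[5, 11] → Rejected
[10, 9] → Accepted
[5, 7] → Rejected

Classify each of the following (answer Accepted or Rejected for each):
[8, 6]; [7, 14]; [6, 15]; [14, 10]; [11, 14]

Rejected, Accepted, Accepted, Accepted, Accepted

All 'Accepted' examples share one property — sum ≥ 19 — and every 'Rejected' example lacks it.
[8, 6]: 8+6 = 14, fails the rule → Rejected.
[7, 14]: 7+14 = 21, qualifies → Accepted.
[6, 15]: 6+15 = 21, qualifies → Accepted.
[14, 10]: 14+10 = 24, qualifies → Accepted.
[11, 14]: 11+14 = 25, qualifies → Accepted.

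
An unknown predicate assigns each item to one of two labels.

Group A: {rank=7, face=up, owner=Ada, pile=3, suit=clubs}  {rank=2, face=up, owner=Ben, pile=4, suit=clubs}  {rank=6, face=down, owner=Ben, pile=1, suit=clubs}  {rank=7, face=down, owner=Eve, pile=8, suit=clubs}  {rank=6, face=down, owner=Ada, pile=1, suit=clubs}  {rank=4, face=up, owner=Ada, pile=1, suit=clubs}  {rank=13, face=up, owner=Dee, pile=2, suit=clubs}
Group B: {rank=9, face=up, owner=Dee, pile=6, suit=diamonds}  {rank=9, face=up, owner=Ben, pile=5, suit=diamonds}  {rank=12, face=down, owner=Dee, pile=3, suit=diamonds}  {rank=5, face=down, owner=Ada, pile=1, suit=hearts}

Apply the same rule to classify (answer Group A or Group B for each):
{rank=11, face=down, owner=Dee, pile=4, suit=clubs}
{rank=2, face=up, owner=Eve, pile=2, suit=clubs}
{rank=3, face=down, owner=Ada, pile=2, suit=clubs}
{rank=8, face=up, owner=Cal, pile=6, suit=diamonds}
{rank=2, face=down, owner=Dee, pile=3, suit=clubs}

Group A, Group A, Group A, Group B, Group A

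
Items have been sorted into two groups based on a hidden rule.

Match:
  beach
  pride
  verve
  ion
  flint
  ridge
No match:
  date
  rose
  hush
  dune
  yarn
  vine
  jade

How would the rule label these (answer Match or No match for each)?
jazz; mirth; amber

No match, Match, Match

Every 'Match' example satisfies: odd length. None of the 'No match' examples do.
jazz: length 4 — does not pass, so No match. mirth: length 5 — meets the rule, so Match. amber: length 5 — meets the rule, so Match.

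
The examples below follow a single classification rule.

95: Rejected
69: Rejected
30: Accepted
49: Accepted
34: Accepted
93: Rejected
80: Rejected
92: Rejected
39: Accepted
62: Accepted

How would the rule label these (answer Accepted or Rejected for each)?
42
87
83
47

One predicate separates the groups cleanly: at most 62.
Accepted: 42, since 42 ≤ 62. Rejected: 87, since 87 > 62. Rejected: 83, since 83 > 62. Accepted: 47, since 47 ≤ 62.

Accepted, Rejected, Rejected, Accepted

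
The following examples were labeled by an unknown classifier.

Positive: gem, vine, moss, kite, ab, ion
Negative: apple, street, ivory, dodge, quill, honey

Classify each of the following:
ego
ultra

The rule appears to be: length ≤ 4.

Positive, Negative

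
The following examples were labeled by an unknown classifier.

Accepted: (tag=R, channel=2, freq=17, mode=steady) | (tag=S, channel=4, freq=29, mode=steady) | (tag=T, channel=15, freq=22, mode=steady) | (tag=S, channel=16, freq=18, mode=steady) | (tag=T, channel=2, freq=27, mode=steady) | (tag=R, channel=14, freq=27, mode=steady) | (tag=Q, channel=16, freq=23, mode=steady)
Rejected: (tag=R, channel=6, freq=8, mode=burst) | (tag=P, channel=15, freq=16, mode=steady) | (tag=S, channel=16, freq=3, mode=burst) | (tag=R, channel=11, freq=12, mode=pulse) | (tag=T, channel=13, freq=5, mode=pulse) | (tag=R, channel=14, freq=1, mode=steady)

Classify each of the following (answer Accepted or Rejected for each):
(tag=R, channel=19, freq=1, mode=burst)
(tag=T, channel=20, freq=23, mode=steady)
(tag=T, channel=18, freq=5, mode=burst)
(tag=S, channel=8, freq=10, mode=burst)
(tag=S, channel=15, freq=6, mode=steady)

Rule: freq ≥ 17. This holds for each 'Accepted' example and fails for each 'Rejected' one.
Rejected: (tag=R, channel=19, freq=1, mode=burst), since freq = 1. Accepted: (tag=T, channel=20, freq=23, mode=steady), since freq = 23. Rejected: (tag=T, channel=18, freq=5, mode=burst), since freq = 5. Rejected: (tag=S, channel=8, freq=10, mode=burst), since freq = 10. Rejected: (tag=S, channel=15, freq=6, mode=steady), since freq = 6.

Rejected, Accepted, Rejected, Rejected, Rejected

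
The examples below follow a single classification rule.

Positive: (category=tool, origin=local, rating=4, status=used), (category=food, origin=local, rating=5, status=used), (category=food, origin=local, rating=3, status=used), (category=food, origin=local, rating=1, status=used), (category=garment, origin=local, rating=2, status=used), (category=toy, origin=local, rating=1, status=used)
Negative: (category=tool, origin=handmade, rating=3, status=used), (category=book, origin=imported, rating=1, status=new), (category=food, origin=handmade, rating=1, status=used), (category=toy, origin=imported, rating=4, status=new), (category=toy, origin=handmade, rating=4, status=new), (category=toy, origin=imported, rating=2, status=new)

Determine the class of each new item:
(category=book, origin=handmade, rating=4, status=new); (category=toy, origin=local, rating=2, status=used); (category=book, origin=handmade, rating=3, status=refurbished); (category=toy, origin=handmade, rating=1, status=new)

Rule: origin is local. This holds for each 'Positive' example and fails for each 'Negative' one.
(category=book, origin=handmade, rating=4, status=new): origin is handmade, lacks this property → Negative. (category=toy, origin=local, rating=2, status=used): origin is local, has this property → Positive. (category=book, origin=handmade, rating=3, status=refurbished): origin is handmade, lacks this property → Negative. (category=toy, origin=handmade, rating=1, status=new): origin is handmade, lacks this property → Negative.

Negative, Positive, Negative, Negative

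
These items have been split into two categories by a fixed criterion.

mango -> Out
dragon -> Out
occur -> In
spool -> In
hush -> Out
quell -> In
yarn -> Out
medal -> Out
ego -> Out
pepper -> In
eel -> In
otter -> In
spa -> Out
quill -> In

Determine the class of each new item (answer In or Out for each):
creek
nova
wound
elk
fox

Checking candidate rules against both groups, what survives is: has a double letter.
creek: 'ee' doubled — matches, so In.
nova: no doubled letter — doesn't qualify, so Out.
wound: no doubled letter — doesn't qualify, so Out.
elk: no doubled letter — doesn't qualify, so Out.
fox: no doubled letter — doesn't qualify, so Out.

In, Out, Out, Out, Out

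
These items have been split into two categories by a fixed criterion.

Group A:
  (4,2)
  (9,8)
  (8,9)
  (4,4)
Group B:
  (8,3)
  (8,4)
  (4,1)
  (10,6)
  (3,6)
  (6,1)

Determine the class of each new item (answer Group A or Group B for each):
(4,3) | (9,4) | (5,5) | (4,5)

The rule appears to be: |first − second| ≤ 2.

Group A, Group B, Group A, Group A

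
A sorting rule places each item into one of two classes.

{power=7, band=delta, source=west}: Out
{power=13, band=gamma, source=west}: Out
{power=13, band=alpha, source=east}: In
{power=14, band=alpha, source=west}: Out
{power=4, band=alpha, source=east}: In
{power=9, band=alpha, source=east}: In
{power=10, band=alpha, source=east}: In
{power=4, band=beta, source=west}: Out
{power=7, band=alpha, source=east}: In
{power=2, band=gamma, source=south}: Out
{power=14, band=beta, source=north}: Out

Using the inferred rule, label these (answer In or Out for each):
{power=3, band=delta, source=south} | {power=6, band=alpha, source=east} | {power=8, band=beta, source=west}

The simplest hypothesis consistent with all the labels is: source is east.
Out: {power=3, band=delta, source=south}, since source is south.
In: {power=6, band=alpha, source=east}, since source is east.
Out: {power=8, band=beta, source=west}, since source is west.

Out, In, Out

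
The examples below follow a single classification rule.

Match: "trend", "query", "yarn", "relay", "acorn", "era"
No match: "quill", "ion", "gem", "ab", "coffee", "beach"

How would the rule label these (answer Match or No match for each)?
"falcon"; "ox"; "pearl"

No match, No match, Match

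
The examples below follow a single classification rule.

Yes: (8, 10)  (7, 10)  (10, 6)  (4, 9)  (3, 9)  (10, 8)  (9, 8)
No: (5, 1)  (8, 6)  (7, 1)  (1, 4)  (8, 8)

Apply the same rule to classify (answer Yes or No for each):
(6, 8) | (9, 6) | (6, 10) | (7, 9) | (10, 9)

The common property of the 'Yes' items is: max ≥ 9. No 'No' item has it.
(6, 8): max 8, does not pass → No. (9, 6): max 9, meets the rule → Yes. (6, 10): max 10, meets the rule → Yes. (7, 9): max 9, meets the rule → Yes. (10, 9): max 10, meets the rule → Yes.

No, Yes, Yes, Yes, Yes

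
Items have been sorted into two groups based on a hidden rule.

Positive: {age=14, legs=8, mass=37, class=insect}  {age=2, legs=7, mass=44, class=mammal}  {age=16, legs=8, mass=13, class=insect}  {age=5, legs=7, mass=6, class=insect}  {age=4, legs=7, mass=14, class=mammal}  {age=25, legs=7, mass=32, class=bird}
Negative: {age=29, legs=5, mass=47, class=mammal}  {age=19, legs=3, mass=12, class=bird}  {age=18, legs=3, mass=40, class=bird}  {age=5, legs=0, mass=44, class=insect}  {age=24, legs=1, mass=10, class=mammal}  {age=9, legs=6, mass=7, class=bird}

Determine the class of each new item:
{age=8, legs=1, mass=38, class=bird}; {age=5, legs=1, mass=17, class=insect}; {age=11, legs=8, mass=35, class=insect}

Negative, Negative, Positive

All 'Positive' examples share one property — legs ≥ 7 — and every 'Negative' example lacks it.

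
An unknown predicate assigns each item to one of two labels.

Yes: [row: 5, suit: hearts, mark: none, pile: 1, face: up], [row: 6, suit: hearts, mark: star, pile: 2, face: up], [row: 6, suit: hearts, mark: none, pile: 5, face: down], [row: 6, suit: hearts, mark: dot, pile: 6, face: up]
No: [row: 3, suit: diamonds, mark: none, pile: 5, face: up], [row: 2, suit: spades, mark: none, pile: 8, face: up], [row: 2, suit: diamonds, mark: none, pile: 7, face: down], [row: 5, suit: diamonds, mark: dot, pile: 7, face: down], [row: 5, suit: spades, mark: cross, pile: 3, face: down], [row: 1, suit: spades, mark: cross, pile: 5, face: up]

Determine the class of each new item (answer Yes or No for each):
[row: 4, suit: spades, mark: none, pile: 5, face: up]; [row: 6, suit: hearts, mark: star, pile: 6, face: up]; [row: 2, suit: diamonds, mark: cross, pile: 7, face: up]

No, Yes, No

Comparing the two groups points to one rule — suit is hearts.
No: [row: 4, suit: spades, mark: none, pile: 5, face: up], since suit is spades.
Yes: [row: 6, suit: hearts, mark: star, pile: 6, face: up], since suit is hearts.
No: [row: 2, suit: diamonds, mark: cross, pile: 7, face: up], since suit is diamonds.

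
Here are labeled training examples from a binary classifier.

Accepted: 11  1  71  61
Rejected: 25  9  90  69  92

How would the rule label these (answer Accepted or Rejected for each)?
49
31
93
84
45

All 'Accepted' examples share one property — ends in digit 1 — and every 'Rejected' example lacks it.

Rejected, Accepted, Rejected, Rejected, Rejected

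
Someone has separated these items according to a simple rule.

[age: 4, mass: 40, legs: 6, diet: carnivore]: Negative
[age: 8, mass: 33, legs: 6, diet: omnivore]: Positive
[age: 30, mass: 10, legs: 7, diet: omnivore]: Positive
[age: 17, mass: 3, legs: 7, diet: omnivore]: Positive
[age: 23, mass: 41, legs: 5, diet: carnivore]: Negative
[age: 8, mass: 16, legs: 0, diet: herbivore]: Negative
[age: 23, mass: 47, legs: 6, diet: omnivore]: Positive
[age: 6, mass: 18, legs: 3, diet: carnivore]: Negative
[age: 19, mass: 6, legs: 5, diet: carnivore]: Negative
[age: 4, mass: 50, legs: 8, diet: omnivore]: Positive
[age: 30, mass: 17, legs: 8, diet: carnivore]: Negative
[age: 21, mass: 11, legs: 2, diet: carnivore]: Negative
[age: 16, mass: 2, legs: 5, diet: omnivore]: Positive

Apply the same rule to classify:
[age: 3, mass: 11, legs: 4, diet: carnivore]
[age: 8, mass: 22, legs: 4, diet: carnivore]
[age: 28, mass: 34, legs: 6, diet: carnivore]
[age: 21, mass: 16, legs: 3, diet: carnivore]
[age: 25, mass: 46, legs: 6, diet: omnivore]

Negative, Negative, Negative, Negative, Positive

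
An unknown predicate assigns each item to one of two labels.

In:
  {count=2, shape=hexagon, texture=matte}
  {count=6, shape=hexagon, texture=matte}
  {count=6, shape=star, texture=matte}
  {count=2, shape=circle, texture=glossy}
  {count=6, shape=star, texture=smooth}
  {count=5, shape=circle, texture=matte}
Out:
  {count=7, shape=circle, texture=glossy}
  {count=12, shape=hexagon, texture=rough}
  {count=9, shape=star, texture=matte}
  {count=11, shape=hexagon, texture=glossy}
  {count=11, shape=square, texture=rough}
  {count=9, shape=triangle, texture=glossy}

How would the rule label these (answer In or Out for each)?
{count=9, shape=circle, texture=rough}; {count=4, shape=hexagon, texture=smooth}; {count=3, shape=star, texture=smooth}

The rule appears to be: count ≤ 6.

Out, In, In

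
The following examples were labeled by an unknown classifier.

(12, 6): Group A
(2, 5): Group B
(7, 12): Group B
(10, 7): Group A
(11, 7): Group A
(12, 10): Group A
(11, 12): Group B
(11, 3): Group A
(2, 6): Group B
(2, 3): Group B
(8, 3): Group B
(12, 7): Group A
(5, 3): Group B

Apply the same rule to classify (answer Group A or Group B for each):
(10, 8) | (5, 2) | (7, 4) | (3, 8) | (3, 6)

The simplest hypothesis consistent with all the labels is: first > second AND sum ≥ 14.
(10, 8) — 10 > 8, 10+8 = 18, hence Group A.
(5, 2) — 5 > 2, 5+2 = 7, hence Group B.
(7, 4) — 7 > 4, 7+4 = 11, hence Group B.
(3, 8) — 3 < 8, 3+8 = 11, hence Group B.
(3, 6) — 3 < 6, 3+6 = 9, hence Group B.

Group A, Group B, Group B, Group B, Group B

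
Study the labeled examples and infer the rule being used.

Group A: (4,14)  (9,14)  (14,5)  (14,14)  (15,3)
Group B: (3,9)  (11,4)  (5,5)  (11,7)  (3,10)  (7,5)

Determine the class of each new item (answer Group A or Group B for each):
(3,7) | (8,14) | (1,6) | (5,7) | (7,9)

One predicate separates the groups cleanly: max ≥ 14.
(3,7) — max 7, hence Group B.
(8,14) — max 14, hence Group A.
(1,6) — max 6, hence Group B.
(5,7) — max 7, hence Group B.
(7,9) — max 9, hence Group B.

Group B, Group A, Group B, Group B, Group B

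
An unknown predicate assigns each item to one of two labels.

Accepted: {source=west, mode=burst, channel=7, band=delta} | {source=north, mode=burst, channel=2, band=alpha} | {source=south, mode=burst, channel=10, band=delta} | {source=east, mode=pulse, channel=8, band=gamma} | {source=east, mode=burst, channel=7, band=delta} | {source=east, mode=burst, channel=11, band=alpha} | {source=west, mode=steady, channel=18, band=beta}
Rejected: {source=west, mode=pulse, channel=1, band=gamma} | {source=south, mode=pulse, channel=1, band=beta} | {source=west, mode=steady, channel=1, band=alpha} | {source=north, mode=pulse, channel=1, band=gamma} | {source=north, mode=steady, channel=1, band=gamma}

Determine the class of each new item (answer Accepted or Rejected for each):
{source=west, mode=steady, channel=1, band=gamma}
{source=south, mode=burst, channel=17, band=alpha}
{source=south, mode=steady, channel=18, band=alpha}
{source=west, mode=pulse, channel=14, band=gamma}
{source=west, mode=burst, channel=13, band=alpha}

The pattern is that an item is 'Accepted' exactly when: channel ≥ 2.
{source=west, mode=steady, channel=1, band=gamma}: channel = 1 — doesn't qualify, so Rejected.
{source=south, mode=burst, channel=17, band=alpha}: channel = 17 — meets the rule, so Accepted.
{source=south, mode=steady, channel=18, band=alpha}: channel = 18 — meets the rule, so Accepted.
{source=west, mode=pulse, channel=14, band=gamma}: channel = 14 — meets the rule, so Accepted.
{source=west, mode=burst, channel=13, band=alpha}: channel = 13 — meets the rule, so Accepted.

Rejected, Accepted, Accepted, Accepted, Accepted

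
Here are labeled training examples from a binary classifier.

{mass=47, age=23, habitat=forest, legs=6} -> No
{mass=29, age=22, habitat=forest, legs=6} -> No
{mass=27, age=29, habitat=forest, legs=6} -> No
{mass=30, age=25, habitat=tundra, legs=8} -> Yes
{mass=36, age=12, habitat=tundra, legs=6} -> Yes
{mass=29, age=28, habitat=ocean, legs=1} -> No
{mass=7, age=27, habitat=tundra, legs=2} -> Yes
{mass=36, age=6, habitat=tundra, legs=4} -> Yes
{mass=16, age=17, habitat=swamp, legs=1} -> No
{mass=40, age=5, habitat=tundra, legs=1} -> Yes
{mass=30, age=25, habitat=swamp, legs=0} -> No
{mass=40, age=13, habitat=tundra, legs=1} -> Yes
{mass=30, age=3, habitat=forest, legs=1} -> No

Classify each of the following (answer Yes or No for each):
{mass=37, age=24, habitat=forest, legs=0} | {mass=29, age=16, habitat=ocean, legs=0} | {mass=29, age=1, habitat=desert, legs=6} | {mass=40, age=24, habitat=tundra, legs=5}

A rule that fits every label: habitat is tundra — true of each 'Yes' example, false of each 'No' one.
No: {mass=37, age=24, habitat=forest, legs=0}, since habitat is forest.
No: {mass=29, age=16, habitat=ocean, legs=0}, since habitat is ocean.
No: {mass=29, age=1, habitat=desert, legs=6}, since habitat is desert.
Yes: {mass=40, age=24, habitat=tundra, legs=5}, since habitat is tundra.

No, No, No, Yes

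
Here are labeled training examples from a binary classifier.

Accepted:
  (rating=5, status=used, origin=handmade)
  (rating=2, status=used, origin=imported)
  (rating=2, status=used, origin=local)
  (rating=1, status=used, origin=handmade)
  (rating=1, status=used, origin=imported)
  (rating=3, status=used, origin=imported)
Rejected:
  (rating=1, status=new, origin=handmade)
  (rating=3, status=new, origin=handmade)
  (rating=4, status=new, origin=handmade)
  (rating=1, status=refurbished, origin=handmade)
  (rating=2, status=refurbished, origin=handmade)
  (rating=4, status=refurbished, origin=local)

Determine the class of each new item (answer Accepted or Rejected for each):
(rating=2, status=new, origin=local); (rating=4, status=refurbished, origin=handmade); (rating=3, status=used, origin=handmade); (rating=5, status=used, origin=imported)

Comparing the two groups points to one rule — status is used.
(rating=2, status=new, origin=local): Rejected (status is new).
(rating=4, status=refurbished, origin=handmade): Rejected (status is refurbished).
(rating=3, status=used, origin=handmade): Accepted (status is used).
(rating=5, status=used, origin=imported): Accepted (status is used).

Rejected, Rejected, Accepted, Accepted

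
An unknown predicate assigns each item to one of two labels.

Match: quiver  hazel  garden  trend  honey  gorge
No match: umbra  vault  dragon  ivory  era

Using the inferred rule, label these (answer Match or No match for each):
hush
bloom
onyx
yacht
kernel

No match, No match, No match, No match, Match

Every 'Match' example satisfies: length ≥ 5 AND contains 'e'. None of the 'No match' examples do.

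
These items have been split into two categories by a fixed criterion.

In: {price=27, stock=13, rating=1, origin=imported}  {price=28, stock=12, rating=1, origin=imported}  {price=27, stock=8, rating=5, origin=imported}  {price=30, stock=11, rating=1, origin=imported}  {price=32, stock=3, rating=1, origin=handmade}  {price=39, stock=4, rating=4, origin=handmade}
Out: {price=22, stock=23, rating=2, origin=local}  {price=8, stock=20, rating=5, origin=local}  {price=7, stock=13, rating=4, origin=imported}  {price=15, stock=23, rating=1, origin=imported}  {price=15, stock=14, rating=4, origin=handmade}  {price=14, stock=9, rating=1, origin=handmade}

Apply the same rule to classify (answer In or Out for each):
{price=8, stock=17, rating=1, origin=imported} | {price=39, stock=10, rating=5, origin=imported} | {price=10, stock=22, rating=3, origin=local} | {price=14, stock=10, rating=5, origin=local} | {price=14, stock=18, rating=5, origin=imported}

Out, In, Out, Out, Out

The common property of the 'In' items is: price ≥ 27. No 'Out' item has it.
{price=8, stock=17, rating=1, origin=imported} — price = 8, hence Out. {price=39, stock=10, rating=5, origin=imported} — price = 39, hence In. {price=10, stock=22, rating=3, origin=local} — price = 10, hence Out. {price=14, stock=10, rating=5, origin=local} — price = 14, hence Out. {price=14, stock=18, rating=5, origin=imported} — price = 14, hence Out.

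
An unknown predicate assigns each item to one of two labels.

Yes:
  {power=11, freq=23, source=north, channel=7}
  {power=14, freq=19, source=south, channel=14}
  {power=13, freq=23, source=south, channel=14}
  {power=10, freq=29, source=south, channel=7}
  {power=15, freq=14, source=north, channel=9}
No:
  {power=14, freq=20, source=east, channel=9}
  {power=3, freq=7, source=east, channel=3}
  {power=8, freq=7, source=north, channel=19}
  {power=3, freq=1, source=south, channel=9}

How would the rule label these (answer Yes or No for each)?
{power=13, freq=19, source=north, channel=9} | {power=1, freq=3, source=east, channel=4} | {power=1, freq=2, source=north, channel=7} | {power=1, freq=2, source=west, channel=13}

Yes, No, No, No

The distinguishing property — freq ≥ 14 AND freq ≠ 20 — holds for all the 'Yes' cases and none of the 'No' cases.
{power=13, freq=19, source=north, channel=9}: freq = 19, qualifies → Yes. {power=1, freq=3, source=east, channel=4}: freq = 3, lacks this property → No. {power=1, freq=2, source=north, channel=7}: freq = 2, lacks this property → No. {power=1, freq=2, source=west, channel=13}: freq = 2, lacks this property → No.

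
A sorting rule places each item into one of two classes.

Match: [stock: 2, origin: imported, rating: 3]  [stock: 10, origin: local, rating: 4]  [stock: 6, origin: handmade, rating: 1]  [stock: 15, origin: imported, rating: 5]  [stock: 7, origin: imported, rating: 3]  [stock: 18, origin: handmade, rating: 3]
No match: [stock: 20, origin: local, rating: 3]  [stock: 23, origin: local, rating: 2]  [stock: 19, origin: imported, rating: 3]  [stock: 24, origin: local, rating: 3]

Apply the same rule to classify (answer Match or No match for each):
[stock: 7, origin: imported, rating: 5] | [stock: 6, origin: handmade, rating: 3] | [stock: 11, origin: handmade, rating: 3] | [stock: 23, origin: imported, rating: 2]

Match, Match, Match, No match

The classifier is using: stock ≤ 18.
[stock: 7, origin: imported, rating: 5]: stock = 7 — fits, so Match.
[stock: 6, origin: handmade, rating: 3]: stock = 6 — fits, so Match.
[stock: 11, origin: handmade, rating: 3]: stock = 11 — fits, so Match.
[stock: 23, origin: imported, rating: 2]: stock = 23 — fails this test, so No match.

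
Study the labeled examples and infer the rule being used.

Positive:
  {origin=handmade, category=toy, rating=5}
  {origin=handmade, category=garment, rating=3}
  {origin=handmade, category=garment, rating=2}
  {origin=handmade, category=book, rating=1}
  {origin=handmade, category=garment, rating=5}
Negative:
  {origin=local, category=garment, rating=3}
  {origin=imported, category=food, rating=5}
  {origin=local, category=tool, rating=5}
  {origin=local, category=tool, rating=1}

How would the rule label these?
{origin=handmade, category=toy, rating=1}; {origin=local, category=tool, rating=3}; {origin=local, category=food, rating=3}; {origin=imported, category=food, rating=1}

Positive, Negative, Negative, Negative

Every 'Positive' example satisfies: origin is handmade. None of the 'Negative' examples do.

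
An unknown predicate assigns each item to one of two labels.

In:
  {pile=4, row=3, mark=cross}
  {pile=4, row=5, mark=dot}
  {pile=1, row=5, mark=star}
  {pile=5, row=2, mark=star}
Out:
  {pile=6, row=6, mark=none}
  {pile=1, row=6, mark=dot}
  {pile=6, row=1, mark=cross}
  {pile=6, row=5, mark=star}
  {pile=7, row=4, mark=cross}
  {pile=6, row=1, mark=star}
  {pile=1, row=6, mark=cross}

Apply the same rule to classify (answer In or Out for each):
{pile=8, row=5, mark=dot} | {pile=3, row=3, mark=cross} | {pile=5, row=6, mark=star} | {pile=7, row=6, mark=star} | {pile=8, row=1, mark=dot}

All 'In' examples share one property — row ≤ 5 AND pile ≤ 5 — and every 'Out' example lacks it.
{pile=8, row=5, mark=dot}: Out (row = 5, pile = 8). {pile=3, row=3, mark=cross}: In (row = 3, pile = 3). {pile=5, row=6, mark=star}: Out (row = 6, pile = 5). {pile=7, row=6, mark=star}: Out (row = 6, pile = 7). {pile=8, row=1, mark=dot}: Out (row = 1, pile = 8).

Out, In, Out, Out, Out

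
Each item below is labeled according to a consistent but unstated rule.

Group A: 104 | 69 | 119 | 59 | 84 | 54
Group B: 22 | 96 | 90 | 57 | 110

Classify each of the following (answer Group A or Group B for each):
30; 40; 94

Group B, Group B, Group A

Looking at the examples, the only property every 'Group A' case has and every 'Group B' case lacks is: ≡ 4 (mod 5).
30: 30 mod 5 = 0 — doesn't match, so Group B.
40: 40 mod 5 = 0 — doesn't match, so Group B.
94: 94 mod 5 = 4 — meets the rule, so Group A.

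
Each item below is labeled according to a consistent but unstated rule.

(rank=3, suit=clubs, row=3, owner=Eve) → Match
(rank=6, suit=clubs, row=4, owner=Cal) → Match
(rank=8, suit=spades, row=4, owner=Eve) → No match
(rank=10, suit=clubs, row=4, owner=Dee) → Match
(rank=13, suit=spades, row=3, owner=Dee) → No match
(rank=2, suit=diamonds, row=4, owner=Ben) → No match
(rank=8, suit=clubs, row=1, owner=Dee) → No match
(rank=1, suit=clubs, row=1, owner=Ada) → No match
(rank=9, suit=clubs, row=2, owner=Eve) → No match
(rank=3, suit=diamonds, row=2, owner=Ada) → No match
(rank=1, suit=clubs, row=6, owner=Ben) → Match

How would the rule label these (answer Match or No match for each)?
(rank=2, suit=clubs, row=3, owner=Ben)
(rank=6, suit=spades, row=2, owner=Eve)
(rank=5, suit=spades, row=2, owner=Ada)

Every 'Match' example satisfies: suit is clubs AND row ≥ 3. None of the 'No match' examples do.
(rank=2, suit=clubs, row=3, owner=Ben): suit is clubs, row = 3 — qualifies, so Match. (rank=6, suit=spades, row=2, owner=Eve): suit is spades, row = 2 — doesn't match, so No match. (rank=5, suit=spades, row=2, owner=Ada): suit is spades, row = 2 — doesn't match, so No match.

Match, No match, No match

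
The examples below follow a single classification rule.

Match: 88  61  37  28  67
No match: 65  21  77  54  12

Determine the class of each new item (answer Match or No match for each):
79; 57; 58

Match, No match, Match

Looking at the examples, the only property every 'Match' case has and every 'No match' case lacks is: ≡ 1 (mod 3).
Match: 79, since 79 mod 3 = 1. No match: 57, since 57 mod 3 = 0. Match: 58, since 58 mod 3 = 1.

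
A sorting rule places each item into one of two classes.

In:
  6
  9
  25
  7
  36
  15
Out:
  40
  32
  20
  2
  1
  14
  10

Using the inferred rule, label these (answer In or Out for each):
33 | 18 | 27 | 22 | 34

The simplest hypothesis consistent with all the labels is: digit sum ≥ 6.
33 → digit sum 3+3 = 6 → In.
18 → digit sum 1+8 = 9 → In.
27 → digit sum 2+7 = 9 → In.
22 → digit sum 2+2 = 4 → Out.
34 → digit sum 3+4 = 7 → In.

In, In, In, Out, In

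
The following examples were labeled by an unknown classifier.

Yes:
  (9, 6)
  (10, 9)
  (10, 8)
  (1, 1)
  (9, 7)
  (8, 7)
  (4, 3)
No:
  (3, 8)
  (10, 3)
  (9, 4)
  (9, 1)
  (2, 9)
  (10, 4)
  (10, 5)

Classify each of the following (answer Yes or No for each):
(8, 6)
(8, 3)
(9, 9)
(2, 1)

A rule that fits every label: |first − second| ≤ 3 — true of each 'Yes' example, false of each 'No' one.
(8, 6): Yes (|8−6| = 2). (8, 3): No (|8−3| = 5). (9, 9): Yes (|9−9| = 0). (2, 1): Yes (|2−1| = 1).

Yes, No, Yes, Yes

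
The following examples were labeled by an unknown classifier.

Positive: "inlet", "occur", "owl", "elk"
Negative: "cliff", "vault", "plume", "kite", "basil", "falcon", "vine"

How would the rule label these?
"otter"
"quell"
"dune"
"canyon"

Positive, Negative, Negative, Negative

Looking at the examples, the only property every 'Positive' case has and every 'Negative' case lacks is: starts with a vowel.
Positive: "otter", since starts with 'o'.
Negative: "quell", since starts with 'q'.
Negative: "dune", since starts with 'd'.
Negative: "canyon", since starts with 'c'.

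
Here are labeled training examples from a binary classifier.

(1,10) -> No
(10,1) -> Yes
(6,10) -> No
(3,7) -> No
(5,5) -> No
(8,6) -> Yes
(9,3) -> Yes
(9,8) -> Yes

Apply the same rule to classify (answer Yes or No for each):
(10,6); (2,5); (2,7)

Yes, No, No

Rule: first > second. This holds for each 'Yes' example and fails for each 'No' one.
Yes: (10,6), since 10 > 6. No: (2,5), since 2 < 5. No: (2,7), since 2 < 7.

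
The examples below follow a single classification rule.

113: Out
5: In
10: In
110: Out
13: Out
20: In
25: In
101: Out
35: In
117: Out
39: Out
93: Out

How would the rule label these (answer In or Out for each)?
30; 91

In, Out

All 'In' examples share one property — multiple of 5 AND at most 35 — and every 'Out' example lacks it.
30: In (30 = 5·6, 30 ≤ 35).
91: Out (91 = 5·18 + 1, 91 > 35).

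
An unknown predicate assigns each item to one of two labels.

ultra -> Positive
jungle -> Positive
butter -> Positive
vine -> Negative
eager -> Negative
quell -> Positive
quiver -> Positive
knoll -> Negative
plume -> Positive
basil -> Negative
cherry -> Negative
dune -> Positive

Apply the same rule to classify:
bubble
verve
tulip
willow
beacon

Positive, Negative, Positive, Negative, Negative

The distinguishing property — contains 'u' — holds for all the 'Positive' cases and none of the 'Negative' cases.
bubble — has 'u', hence Positive. verve — no 'u', hence Negative. tulip — has 'u', hence Positive. willow — no 'u', hence Negative. beacon — no 'u', hence Negative.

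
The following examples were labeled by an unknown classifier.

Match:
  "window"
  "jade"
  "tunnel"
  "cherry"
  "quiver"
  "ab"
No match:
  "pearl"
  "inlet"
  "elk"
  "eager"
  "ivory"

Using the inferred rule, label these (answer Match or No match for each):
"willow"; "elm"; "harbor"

Match, No match, Match

The distinguishing property — even length — holds for all the 'Match' cases and none of the 'No match' cases.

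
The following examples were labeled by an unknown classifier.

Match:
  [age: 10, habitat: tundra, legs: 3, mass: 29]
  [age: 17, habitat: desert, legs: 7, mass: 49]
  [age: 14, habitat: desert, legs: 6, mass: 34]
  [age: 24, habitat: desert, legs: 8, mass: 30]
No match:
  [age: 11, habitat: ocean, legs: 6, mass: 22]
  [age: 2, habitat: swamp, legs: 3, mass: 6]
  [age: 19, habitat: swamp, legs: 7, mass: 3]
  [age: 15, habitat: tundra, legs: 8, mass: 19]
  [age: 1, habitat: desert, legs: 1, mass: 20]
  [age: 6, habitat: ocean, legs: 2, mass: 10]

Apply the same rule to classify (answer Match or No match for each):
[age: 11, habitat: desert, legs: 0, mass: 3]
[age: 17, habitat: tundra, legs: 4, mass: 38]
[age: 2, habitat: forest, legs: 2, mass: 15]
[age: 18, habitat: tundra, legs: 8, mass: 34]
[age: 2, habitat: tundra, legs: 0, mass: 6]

The rule appears to be: mass ≥ 29.
[age: 11, habitat: desert, legs: 0, mass: 3]: No match (mass = 3).
[age: 17, habitat: tundra, legs: 4, mass: 38]: Match (mass = 38).
[age: 2, habitat: forest, legs: 2, mass: 15]: No match (mass = 15).
[age: 18, habitat: tundra, legs: 8, mass: 34]: Match (mass = 34).
[age: 2, habitat: tundra, legs: 0, mass: 6]: No match (mass = 6).

No match, Match, No match, Match, No match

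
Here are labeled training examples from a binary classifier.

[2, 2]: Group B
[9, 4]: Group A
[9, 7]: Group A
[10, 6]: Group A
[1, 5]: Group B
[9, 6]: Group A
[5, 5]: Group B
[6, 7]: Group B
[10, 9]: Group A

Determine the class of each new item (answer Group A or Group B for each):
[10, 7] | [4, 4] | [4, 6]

Group A, Group B, Group B

The rule appears to be: first > second.
[10, 7]: Group A (10 > 7).
[4, 4]: Group B (4 = 4).
[4, 6]: Group B (4 < 6).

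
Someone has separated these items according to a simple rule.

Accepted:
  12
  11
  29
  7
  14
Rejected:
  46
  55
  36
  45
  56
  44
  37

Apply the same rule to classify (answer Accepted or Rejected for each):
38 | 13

Rejected, Accepted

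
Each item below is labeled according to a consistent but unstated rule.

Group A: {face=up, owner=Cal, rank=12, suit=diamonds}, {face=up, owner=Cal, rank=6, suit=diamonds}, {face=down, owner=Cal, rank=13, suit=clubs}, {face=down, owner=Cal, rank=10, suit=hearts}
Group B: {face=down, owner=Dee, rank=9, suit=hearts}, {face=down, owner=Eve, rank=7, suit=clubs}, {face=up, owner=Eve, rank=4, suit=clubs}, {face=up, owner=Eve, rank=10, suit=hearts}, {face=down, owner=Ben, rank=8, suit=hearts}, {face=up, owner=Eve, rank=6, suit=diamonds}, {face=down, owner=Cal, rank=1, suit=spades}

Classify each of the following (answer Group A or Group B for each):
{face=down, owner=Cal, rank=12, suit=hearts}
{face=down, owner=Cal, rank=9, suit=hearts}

One predicate separates the groups cleanly: owner is Cal AND rank ≥ 4.
{face=down, owner=Cal, rank=12, suit=hearts} — owner is Cal, rank = 12, hence Group A. {face=down, owner=Cal, rank=9, suit=hearts} — owner is Cal, rank = 9, hence Group A.

Group A, Group A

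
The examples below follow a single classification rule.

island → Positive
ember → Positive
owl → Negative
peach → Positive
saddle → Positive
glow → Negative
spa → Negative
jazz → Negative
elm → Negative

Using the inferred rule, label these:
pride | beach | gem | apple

'Positive' ⟺ length ≥ 5.
pride — length 5, hence Positive. beach — length 5, hence Positive. gem — length 3, hence Negative. apple — length 5, hence Positive.

Positive, Positive, Negative, Positive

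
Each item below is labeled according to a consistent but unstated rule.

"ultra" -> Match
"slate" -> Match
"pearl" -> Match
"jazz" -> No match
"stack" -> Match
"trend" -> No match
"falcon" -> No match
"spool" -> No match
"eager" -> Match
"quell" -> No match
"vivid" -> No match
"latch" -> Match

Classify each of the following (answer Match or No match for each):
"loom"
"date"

The distinguishing property — odd length AND contains 'a' — holds for all the 'Match' cases and none of the 'No match' cases.
"loom" → length 4, no 'a' → No match. "date" → length 4, has 'a' → No match.

No match, No match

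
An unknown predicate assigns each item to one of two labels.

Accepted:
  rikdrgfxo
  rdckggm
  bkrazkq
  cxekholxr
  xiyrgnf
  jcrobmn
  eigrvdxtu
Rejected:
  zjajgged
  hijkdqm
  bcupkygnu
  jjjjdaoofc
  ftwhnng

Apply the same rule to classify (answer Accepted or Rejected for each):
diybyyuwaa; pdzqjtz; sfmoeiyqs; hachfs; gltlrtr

Checking candidate rules against both groups, what survives is: contains 'r'.

Rejected, Rejected, Rejected, Rejected, Accepted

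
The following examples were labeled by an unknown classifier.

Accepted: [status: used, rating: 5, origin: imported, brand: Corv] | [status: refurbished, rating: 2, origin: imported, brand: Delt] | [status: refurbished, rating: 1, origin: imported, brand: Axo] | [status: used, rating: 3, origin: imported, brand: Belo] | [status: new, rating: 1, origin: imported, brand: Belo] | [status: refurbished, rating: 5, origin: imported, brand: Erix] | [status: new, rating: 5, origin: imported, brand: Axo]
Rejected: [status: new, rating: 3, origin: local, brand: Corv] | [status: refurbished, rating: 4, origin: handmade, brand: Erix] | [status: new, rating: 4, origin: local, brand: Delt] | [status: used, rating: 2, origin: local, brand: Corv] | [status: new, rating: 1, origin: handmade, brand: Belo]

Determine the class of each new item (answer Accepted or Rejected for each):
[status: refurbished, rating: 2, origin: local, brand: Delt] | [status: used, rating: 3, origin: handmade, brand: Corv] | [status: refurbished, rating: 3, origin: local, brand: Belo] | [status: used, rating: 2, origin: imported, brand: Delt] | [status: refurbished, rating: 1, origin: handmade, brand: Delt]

The rule appears to be: origin is imported.
[status: refurbished, rating: 2, origin: local, brand: Delt]: origin is local, doesn't qualify → Rejected. [status: used, rating: 3, origin: handmade, brand: Corv]: origin is handmade, doesn't qualify → Rejected. [status: refurbished, rating: 3, origin: local, brand: Belo]: origin is local, doesn't qualify → Rejected. [status: used, rating: 2, origin: imported, brand: Delt]: origin is imported, has this property → Accepted. [status: refurbished, rating: 1, origin: handmade, brand: Delt]: origin is handmade, doesn't qualify → Rejected.

Rejected, Rejected, Rejected, Accepted, Rejected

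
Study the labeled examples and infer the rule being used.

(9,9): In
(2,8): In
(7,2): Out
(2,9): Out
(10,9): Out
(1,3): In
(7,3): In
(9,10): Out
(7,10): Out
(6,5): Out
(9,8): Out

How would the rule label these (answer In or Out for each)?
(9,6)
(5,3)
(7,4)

Every 'In' example satisfies: sum is even. None of the 'Out' examples do.
(9,6) → 9+6 = 15 → Out.
(5,3) → 5+3 = 8 → In.
(7,4) → 7+4 = 11 → Out.

Out, In, Out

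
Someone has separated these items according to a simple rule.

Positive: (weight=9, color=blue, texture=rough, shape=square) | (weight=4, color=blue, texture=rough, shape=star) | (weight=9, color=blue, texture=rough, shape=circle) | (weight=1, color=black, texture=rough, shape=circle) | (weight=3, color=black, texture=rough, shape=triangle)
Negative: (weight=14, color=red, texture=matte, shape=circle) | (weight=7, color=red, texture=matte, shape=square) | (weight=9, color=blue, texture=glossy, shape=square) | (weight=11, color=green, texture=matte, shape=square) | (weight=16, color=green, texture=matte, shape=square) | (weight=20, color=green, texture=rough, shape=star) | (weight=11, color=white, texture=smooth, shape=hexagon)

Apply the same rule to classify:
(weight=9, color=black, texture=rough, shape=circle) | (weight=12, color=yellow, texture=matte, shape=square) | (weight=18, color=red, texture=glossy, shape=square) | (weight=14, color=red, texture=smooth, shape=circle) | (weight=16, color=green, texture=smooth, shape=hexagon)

Positive, Negative, Negative, Negative, Negative

Rule: texture is rough AND weight ≤ 9. This holds for each 'Positive' example and fails for each 'Negative' one.
(weight=9, color=black, texture=rough, shape=circle): texture is rough, weight = 9 — passes, so Positive. (weight=12, color=yellow, texture=matte, shape=square): texture is matte, weight = 12 — doesn't match, so Negative. (weight=18, color=red, texture=glossy, shape=square): texture is glossy, weight = 18 — doesn't match, so Negative. (weight=14, color=red, texture=smooth, shape=circle): texture is smooth, weight = 14 — doesn't match, so Negative. (weight=16, color=green, texture=smooth, shape=hexagon): texture is smooth, weight = 16 — doesn't match, so Negative.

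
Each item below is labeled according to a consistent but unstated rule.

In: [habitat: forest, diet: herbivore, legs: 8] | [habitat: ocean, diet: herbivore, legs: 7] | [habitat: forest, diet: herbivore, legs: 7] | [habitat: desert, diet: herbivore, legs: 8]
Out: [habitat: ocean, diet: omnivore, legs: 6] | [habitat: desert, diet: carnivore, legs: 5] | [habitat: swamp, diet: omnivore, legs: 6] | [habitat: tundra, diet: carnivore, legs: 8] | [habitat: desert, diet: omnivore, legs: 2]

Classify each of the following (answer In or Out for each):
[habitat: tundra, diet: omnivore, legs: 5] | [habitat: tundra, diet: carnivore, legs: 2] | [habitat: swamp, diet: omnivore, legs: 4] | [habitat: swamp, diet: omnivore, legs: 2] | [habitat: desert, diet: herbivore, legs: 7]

Out, Out, Out, Out, In

The common property of the 'In' items is: diet is herbivore. No 'Out' item has it.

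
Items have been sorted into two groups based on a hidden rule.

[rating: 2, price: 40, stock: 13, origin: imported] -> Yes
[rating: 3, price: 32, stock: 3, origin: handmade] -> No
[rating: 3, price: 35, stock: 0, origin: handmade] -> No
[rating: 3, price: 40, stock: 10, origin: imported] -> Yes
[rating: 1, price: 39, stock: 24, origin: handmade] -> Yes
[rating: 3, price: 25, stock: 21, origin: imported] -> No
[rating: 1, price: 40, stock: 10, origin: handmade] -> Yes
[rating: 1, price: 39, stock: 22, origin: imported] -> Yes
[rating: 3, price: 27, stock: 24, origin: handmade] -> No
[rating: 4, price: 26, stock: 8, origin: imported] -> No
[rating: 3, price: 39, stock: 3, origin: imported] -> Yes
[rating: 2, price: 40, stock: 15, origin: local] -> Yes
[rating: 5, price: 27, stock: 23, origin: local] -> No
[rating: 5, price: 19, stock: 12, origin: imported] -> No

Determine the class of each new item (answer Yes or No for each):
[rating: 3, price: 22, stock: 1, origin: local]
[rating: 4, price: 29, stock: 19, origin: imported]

No, No

The classifier is using: price ≥ 39.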